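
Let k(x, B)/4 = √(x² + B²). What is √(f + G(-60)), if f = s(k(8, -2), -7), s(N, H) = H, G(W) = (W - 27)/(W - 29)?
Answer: 2*I*√11926/89 ≈ 2.4541*I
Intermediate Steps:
G(W) = (-27 + W)/(-29 + W)
k(x, B) = 4*√(B² + x²) (k(x, B) = 4*√(x² + B²) = 4*√(B² + x²))
f = -7
√(f + G(-60)) = √(-7 + (-27 - 60)/(-29 - 60)) = √(-7 - 87/(-89)) = √(-7 - 1/89*(-87)) = √(-7 + 87/89) = √(-536/89) = 2*I*√11926/89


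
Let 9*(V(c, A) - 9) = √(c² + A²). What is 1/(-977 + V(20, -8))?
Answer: -9801/9487310 - 9*√29/18974620 ≈ -0.0010356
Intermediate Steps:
V(c, A) = 9 + √(A² + c²)/9 (V(c, A) = 9 + √(c² + A²)/9 = 9 + √(A² + c²)/9)
1/(-977 + V(20, -8)) = 1/(-977 + (9 + √((-8)² + 20²)/9)) = 1/(-977 + (9 + √(64 + 400)/9)) = 1/(-977 + (9 + √464/9)) = 1/(-977 + (9 + (4*√29)/9)) = 1/(-977 + (9 + 4*√29/9)) = 1/(-968 + 4*√29/9)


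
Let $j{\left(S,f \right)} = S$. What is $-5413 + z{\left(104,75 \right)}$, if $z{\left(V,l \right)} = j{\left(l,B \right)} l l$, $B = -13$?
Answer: $416462$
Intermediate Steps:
$z{\left(V,l \right)} = l^{3}$ ($z{\left(V,l \right)} = l l l = l^{2} l = l^{3}$)
$-5413 + z{\left(104,75 \right)} = -5413 + 75^{3} = -5413 + 421875 = 416462$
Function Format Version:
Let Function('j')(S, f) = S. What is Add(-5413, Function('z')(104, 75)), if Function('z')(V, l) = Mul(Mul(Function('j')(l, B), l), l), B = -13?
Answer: 416462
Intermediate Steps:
Function('z')(V, l) = Pow(l, 3) (Function('z')(V, l) = Mul(Mul(l, l), l) = Mul(Pow(l, 2), l) = Pow(l, 3))
Add(-5413, Function('z')(104, 75)) = Add(-5413, Pow(75, 3)) = Add(-5413, 421875) = 416462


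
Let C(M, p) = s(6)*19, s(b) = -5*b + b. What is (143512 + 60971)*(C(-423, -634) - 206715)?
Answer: -42362947593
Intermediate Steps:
s(b) = -4*b
C(M, p) = -456 (C(M, p) = -4*6*19 = -24*19 = -456)
(143512 + 60971)*(C(-423, -634) - 206715) = (143512 + 60971)*(-456 - 206715) = 204483*(-207171) = -42362947593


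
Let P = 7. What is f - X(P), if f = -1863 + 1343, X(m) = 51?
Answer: -571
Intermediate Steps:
f = -520
f - X(P) = -520 - 1*51 = -520 - 51 = -571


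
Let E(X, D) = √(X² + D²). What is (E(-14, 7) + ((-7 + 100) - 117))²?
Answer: 821 - 336*√5 ≈ 69.681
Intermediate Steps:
E(X, D) = √(D² + X²)
(E(-14, 7) + ((-7 + 100) - 117))² = (√(7² + (-14)²) + ((-7 + 100) - 117))² = (√(49 + 196) + (93 - 117))² = (√245 - 24)² = (7*√5 - 24)² = (-24 + 7*√5)²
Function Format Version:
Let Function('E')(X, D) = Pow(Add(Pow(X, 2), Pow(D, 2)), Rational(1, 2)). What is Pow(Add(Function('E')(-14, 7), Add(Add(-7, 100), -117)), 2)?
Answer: Add(821, Mul(-336, Pow(5, Rational(1, 2)))) ≈ 69.681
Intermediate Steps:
Function('E')(X, D) = Pow(Add(Pow(D, 2), Pow(X, 2)), Rational(1, 2))
Pow(Add(Function('E')(-14, 7), Add(Add(-7, 100), -117)), 2) = Pow(Add(Pow(Add(Pow(7, 2), Pow(-14, 2)), Rational(1, 2)), Add(Add(-7, 100), -117)), 2) = Pow(Add(Pow(Add(49, 196), Rational(1, 2)), Add(93, -117)), 2) = Pow(Add(Pow(245, Rational(1, 2)), -24), 2) = Pow(Add(Mul(7, Pow(5, Rational(1, 2))), -24), 2) = Pow(Add(-24, Mul(7, Pow(5, Rational(1, 2)))), 2)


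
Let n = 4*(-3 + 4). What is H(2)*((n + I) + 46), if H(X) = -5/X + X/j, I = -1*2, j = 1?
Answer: -24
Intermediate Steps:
I = -2
n = 4 (n = 4*1 = 4)
H(X) = X - 5/X (H(X) = -5/X + X/1 = -5/X + X*1 = -5/X + X = X - 5/X)
H(2)*((n + I) + 46) = (2 - 5/2)*((4 - 2) + 46) = (2 - 5*½)*(2 + 46) = (2 - 5/2)*48 = -½*48 = -24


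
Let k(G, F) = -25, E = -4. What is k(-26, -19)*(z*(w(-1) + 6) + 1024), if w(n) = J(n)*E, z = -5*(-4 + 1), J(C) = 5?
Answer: -20350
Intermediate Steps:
z = 15 (z = -5*(-3) = 15)
w(n) = -20 (w(n) = 5*(-4) = -20)
k(-26, -19)*(z*(w(-1) + 6) + 1024) = -25*(15*(-20 + 6) + 1024) = -25*(15*(-14) + 1024) = -25*(-210 + 1024) = -25*814 = -20350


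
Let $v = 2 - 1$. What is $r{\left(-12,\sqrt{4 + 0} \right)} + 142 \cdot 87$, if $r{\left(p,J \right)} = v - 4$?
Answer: $12351$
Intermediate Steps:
$v = 1$ ($v = 2 - 1 = 1$)
$r{\left(p,J \right)} = -3$ ($r{\left(p,J \right)} = 1 - 4 = -3$)
$r{\left(-12,\sqrt{4 + 0} \right)} + 142 \cdot 87 = -3 + 142 \cdot 87 = -3 + 12354 = 12351$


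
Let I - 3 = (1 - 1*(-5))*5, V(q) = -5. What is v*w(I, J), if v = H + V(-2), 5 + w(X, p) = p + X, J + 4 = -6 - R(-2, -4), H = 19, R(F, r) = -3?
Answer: 294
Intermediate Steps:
J = -7 (J = -4 + (-6 - 1*(-3)) = -4 + (-6 + 3) = -4 - 3 = -7)
I = 33 (I = 3 + (1 - 1*(-5))*5 = 3 + (1 + 5)*5 = 3 + 6*5 = 3 + 30 = 33)
w(X, p) = -5 + X + p (w(X, p) = -5 + (p + X) = -5 + (X + p) = -5 + X + p)
v = 14 (v = 19 - 5 = 14)
v*w(I, J) = 14*(-5 + 33 - 7) = 14*21 = 294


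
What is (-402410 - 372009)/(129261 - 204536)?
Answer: 774419/75275 ≈ 10.288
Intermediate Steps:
(-402410 - 372009)/(129261 - 204536) = -774419/(-75275) = -774419*(-1/75275) = 774419/75275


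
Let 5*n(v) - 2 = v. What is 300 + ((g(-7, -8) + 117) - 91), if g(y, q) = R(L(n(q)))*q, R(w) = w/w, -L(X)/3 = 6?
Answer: 318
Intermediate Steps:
n(v) = ⅖ + v/5
L(X) = -18 (L(X) = -3*6 = -18)
R(w) = 1
g(y, q) = q (g(y, q) = 1*q = q)
300 + ((g(-7, -8) + 117) - 91) = 300 + ((-8 + 117) - 91) = 300 + (109 - 91) = 300 + 18 = 318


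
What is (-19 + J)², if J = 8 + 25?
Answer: 196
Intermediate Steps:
J = 33
(-19 + J)² = (-19 + 33)² = 14² = 196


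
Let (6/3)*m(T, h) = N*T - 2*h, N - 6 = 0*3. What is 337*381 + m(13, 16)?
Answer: 128420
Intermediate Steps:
N = 6 (N = 6 + 0*3 = 6 + 0 = 6)
m(T, h) = -h + 3*T (m(T, h) = (6*T - 2*h)/2 = (-2*h + 6*T)/2 = -h + 3*T)
337*381 + m(13, 16) = 337*381 + (-1*16 + 3*13) = 128397 + (-16 + 39) = 128397 + 23 = 128420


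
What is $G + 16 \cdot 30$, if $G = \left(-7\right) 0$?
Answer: $480$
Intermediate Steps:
$G = 0$
$G + 16 \cdot 30 = 0 + 16 \cdot 30 = 0 + 480 = 480$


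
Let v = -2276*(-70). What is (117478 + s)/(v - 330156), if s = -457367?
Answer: 339889/170836 ≈ 1.9896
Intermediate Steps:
v = 159320
(117478 + s)/(v - 330156) = (117478 - 457367)/(159320 - 330156) = -339889/(-170836) = -339889*(-1/170836) = 339889/170836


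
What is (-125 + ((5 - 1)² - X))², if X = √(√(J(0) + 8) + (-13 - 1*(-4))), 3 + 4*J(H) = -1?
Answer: (109 + I*√(9 - √7))² ≈ 11875.0 + 549.53*I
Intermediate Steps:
J(H) = -1 (J(H) = -¾ + (¼)*(-1) = -¾ - ¼ = -1)
X = √(-9 + √7) (X = √(√(-1 + 8) + (-13 - 1*(-4))) = √(√7 + (-13 + 4)) = √(√7 - 9) = √(-9 + √7) ≈ 2.5208*I)
(-125 + ((5 - 1)² - X))² = (-125 + ((5 - 1)² - √(-9 + √7)))² = (-125 + (4² - √(-9 + √7)))² = (-125 + (16 - √(-9 + √7)))² = (-109 - √(-9 + √7))²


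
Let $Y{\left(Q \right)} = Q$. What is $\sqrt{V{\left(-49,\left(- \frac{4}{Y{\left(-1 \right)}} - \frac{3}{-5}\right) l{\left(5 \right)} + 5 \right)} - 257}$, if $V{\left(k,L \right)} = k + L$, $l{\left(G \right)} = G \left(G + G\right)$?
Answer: $i \sqrt{71} \approx 8.4261 i$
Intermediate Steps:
$l{\left(G \right)} = 2 G^{2}$ ($l{\left(G \right)} = G 2 G = 2 G^{2}$)
$V{\left(k,L \right)} = L + k$
$\sqrt{V{\left(-49,\left(- \frac{4}{Y{\left(-1 \right)}} - \frac{3}{-5}\right) l{\left(5 \right)} + 5 \right)} - 257} = \sqrt{\left(\left(\left(- \frac{4}{-1} - \frac{3}{-5}\right) 2 \cdot 5^{2} + 5\right) - 49\right) - 257} = \sqrt{\left(\left(\left(\left(-4\right) \left(-1\right) - - \frac{3}{5}\right) 2 \cdot 25 + 5\right) - 49\right) - 257} = \sqrt{\left(\left(\left(4 + \frac{3}{5}\right) 50 + 5\right) - 49\right) - 257} = \sqrt{\left(\left(\frac{23}{5} \cdot 50 + 5\right) - 49\right) - 257} = \sqrt{\left(\left(230 + 5\right) - 49\right) - 257} = \sqrt{\left(235 - 49\right) - 257} = \sqrt{186 - 257} = \sqrt{-71} = i \sqrt{71}$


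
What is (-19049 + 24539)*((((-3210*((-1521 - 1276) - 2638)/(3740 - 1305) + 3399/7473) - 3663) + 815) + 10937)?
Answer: 101593694879460/1213117 ≈ 8.3746e+7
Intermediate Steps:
(-19049 + 24539)*((((-3210*((-1521 - 1276) - 2638)/(3740 - 1305) + 3399/7473) - 3663) + 815) + 10937) = 5490*((((-3210/(2435/(-2797 - 2638)) + 3399*(1/7473)) - 3663) + 815) + 10937) = 5490*((((-3210/(2435/(-5435)) + 1133/2491) - 3663) + 815) + 10937) = 5490*((((-3210/(2435*(-1/5435)) + 1133/2491) - 3663) + 815) + 10937) = 5490*((((-3210/(-487/1087) + 1133/2491) - 3663) + 815) + 10937) = 5490*((((-3210*(-1087/487) + 1133/2491) - 3663) + 815) + 10937) = 5490*((((3489270/487 + 1133/2491) - 3663) + 815) + 10937) = 5490*(((8692323341/1213117 - 3663) + 815) + 10937) = 5490*((4248675770/1213117 + 815) + 10937) = 5490*(5237366125/1213117 + 10937) = 5490*(18505226754/1213117) = 101593694879460/1213117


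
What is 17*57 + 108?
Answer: 1077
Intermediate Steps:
17*57 + 108 = 969 + 108 = 1077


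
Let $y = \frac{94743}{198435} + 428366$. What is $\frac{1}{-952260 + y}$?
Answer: $- \frac{66145}{34652937049} \approx -1.9088 \cdot 10^{-6}$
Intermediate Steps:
$y = \frac{28334300651}{66145}$ ($y = 94743 \cdot \frac{1}{198435} + 428366 = \frac{31581}{66145} + 428366 = \frac{28334300651}{66145} \approx 4.2837 \cdot 10^{5}$)
$\frac{1}{-952260 + y} = \frac{1}{-952260 + \frac{28334300651}{66145}} = \frac{1}{- \frac{34652937049}{66145}} = - \frac{66145}{34652937049}$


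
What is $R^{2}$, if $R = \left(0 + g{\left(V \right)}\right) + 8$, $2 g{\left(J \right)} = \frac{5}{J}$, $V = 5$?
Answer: $\frac{289}{4} \approx 72.25$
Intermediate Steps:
$g{\left(J \right)} = \frac{5}{2 J}$ ($g{\left(J \right)} = \frac{5 \frac{1}{J}}{2} = \frac{5}{2 J}$)
$R = \frac{17}{2}$ ($R = \left(0 + \frac{5}{2 \cdot 5}\right) + 8 = \left(0 + \frac{5}{2} \cdot \frac{1}{5}\right) + 8 = \left(0 + \frac{1}{2}\right) + 8 = \frac{1}{2} + 8 = \frac{17}{2} \approx 8.5$)
$R^{2} = \left(\frac{17}{2}\right)^{2} = \frac{289}{4}$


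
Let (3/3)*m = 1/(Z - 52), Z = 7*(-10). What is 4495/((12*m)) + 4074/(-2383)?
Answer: -653431129/14298 ≈ -45701.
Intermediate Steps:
Z = -70
m = -1/122 (m = 1/(-70 - 52) = 1/(-122) = -1/122 ≈ -0.0081967)
4495/((12*m)) + 4074/(-2383) = 4495/((12*(-1/122))) + 4074/(-2383) = 4495/(-6/61) + 4074*(-1/2383) = 4495*(-61/6) - 4074/2383 = -274195/6 - 4074/2383 = -653431129/14298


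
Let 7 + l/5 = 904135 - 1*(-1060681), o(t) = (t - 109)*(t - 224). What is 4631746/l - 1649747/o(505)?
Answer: -203789436347/14197148460 ≈ -14.354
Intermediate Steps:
o(t) = (-224 + t)*(-109 + t) (o(t) = (-109 + t)*(-224 + t) = (-224 + t)*(-109 + t))
l = 9824045 (l = -35 + 5*(904135 - 1*(-1060681)) = -35 + 5*(904135 + 1060681) = -35 + 5*1964816 = -35 + 9824080 = 9824045)
4631746/l - 1649747/o(505) = 4631746/9824045 - 1649747/(24416 + 505² - 333*505) = 4631746*(1/9824045) - 1649747/(24416 + 255025 - 168165) = 661678/1403435 - 1649747/111276 = 661678/1403435 - 1649747*1/111276 = 661678/1403435 - 149977/10116 = -203789436347/14197148460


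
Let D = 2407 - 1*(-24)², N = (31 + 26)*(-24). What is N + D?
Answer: 463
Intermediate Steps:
N = -1368 (N = 57*(-24) = -1368)
D = 1831 (D = 2407 - 1*576 = 2407 - 576 = 1831)
N + D = -1368 + 1831 = 463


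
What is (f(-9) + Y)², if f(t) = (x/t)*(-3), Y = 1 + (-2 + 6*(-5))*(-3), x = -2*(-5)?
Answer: 90601/9 ≈ 10067.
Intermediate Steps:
x = 10
Y = 97 (Y = 1 + (-2 - 30)*(-3) = 1 - 32*(-3) = 1 + 96 = 97)
f(t) = -30/t (f(t) = (10/t)*(-3) = -30/t)
(f(-9) + Y)² = (-30/(-9) + 97)² = (-30*(-⅑) + 97)² = (10/3 + 97)² = (301/3)² = 90601/9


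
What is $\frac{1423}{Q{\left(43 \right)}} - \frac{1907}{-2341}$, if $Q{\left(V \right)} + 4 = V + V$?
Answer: $\frac{3487617}{191962} \approx 18.168$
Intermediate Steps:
$Q{\left(V \right)} = -4 + 2 V$ ($Q{\left(V \right)} = -4 + \left(V + V\right) = -4 + 2 V$)
$\frac{1423}{Q{\left(43 \right)}} - \frac{1907}{-2341} = \frac{1423}{-4 + 2 \cdot 43} - \frac{1907}{-2341} = \frac{1423}{-4 + 86} - - \frac{1907}{2341} = \frac{1423}{82} + \frac{1907}{2341} = \frac{3487617}{191962}$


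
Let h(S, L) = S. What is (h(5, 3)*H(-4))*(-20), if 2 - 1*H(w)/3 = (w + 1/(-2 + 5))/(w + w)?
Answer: -925/2 ≈ -462.50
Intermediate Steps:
H(w) = 6 - 3*(⅓ + w)/(2*w) (H(w) = 6 - 3*(w + 1/(-2 + 5))/(w + w) = 6 - 3*(w + 1/3)/(2*w) = 6 - 3*(w + ⅓)*1/(2*w) = 6 - 3*(⅓ + w)*1/(2*w) = 6 - 3*(⅓ + w)/(2*w))
(h(5, 3)*H(-4))*(-20) = (5*((½)*(-1 + 9*(-4))/(-4)))*(-20) = (5*((½)*(-¼)*(-1 - 36)))*(-20) = (5*((½)*(-¼)*(-37)))*(-20) = (5*(37/8))*(-20) = (185/8)*(-20) = -925/2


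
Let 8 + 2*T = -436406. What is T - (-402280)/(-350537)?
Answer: -76490029439/350537 ≈ -2.1821e+5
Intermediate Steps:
T = -218207 (T = -4 + (1/2)*(-436406) = -4 - 218203 = -218207)
T - (-402280)/(-350537) = -218207 - (-402280)/(-350537) = -218207 - (-402280)*(-1)/350537 = -218207 - 1*402280/350537 = -218207 - 402280/350537 = -76490029439/350537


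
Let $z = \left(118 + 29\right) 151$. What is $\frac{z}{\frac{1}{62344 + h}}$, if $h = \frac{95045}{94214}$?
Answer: $\frac{130380131756217}{94214} \approx 1.3839 \cdot 10^{9}$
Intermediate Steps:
$z = 22197$ ($z = 147 \cdot 151 = 22197$)
$h = \frac{95045}{94214}$ ($h = 95045 \cdot \frac{1}{94214} = \frac{95045}{94214} \approx 1.0088$)
$\frac{z}{\frac{1}{62344 + h}} = \frac{22197}{\frac{1}{62344 + \frac{95045}{94214}}} = \frac{22197}{\frac{1}{\frac{5873772661}{94214}}} = \frac{22197}{\frac{94214}{5873772661}} = 22197 \cdot \frac{5873772661}{94214} = \frac{130380131756217}{94214}$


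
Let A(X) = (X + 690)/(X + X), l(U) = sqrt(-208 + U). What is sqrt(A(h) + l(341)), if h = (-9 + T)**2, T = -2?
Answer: sqrt(1622 + 484*sqrt(133))/22 ≈ 3.8580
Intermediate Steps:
h = 121 (h = (-9 - 2)**2 = (-11)**2 = 121)
A(X) = (690 + X)/(2*X) (A(X) = (690 + X)/((2*X)) = (690 + X)*(1/(2*X)) = (690 + X)/(2*X))
sqrt(A(h) + l(341)) = sqrt((1/2)*(690 + 121)/121 + sqrt(-208 + 341)) = sqrt((1/2)*(1/121)*811 + sqrt(133)) = sqrt(811/242 + sqrt(133))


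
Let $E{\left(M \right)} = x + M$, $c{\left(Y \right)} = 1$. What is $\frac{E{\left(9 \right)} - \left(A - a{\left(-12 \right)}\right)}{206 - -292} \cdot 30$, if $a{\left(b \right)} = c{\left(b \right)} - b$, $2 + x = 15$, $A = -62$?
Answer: $\frac{485}{83} \approx 5.8434$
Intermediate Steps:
$x = 13$ ($x = -2 + 15 = 13$)
$E{\left(M \right)} = 13 + M$
$a{\left(b \right)} = 1 - b$
$\frac{E{\left(9 \right)} - \left(A - a{\left(-12 \right)}\right)}{206 - -292} \cdot 30 = \frac{\left(13 + 9\right) + \left(\left(1 - -12\right) - -62\right)}{206 - -292} \cdot 30 = \frac{22 + \left(\left(1 + 12\right) + 62\right)}{206 + \left(-116 + 408\right)} 30 = \frac{22 + \left(13 + 62\right)}{206 + 292} \cdot 30 = \frac{22 + 75}{498} \cdot 30 = 97 \cdot \frac{1}{498} \cdot 30 = \frac{97}{498} \cdot 30 = \frac{485}{83}$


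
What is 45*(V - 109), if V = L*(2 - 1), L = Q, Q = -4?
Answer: -5085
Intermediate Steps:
L = -4
V = -4 (V = -4*(2 - 1) = -4*1 = -4)
45*(V - 109) = 45*(-4 - 109) = 45*(-113) = -5085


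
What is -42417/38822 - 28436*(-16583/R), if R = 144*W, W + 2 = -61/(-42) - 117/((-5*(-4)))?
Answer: -160183762930627/312944142 ≈ -5.1186e+5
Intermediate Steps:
W = -2687/420 (W = -2 + (-61/(-42) - 117/((-5*(-4)))) = -2 + (-61*(-1/42) - 117/20) = -2 + (61/42 - 117*1/20) = -2 + (61/42 - 117/20) = -2 - 1847/420 = -2687/420 ≈ -6.3976)
R = -32244/35 (R = 144*(-2687/420) = -32244/35 ≈ -921.26)
-42417/38822 - 28436*(-16583/R) = -42417/38822 - 28436/((-32244/35/(-16583))) = -42417*1/38822 - 28436/((-32244/35*(-1/16583))) = -42417/38822 - 28436/32244/580405 = -42417/38822 - 28436*580405/32244 = -42417/38822 - 4126099145/8061 = -160183762930627/312944142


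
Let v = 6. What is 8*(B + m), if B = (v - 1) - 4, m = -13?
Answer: -96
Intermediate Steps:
B = 1 (B = (6 - 1) - 4 = 5 - 4 = 1)
8*(B + m) = 8*(1 - 13) = 8*(-12) = -96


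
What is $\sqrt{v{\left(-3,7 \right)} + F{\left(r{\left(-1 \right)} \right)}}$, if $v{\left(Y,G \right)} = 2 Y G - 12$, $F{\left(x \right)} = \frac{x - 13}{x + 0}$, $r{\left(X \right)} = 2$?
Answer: $\frac{i \sqrt{238}}{2} \approx 7.7136 i$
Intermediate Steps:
$F{\left(x \right)} = \frac{-13 + x}{x}$
$v{\left(Y,G \right)} = -12 + 2 G Y$ ($v{\left(Y,G \right)} = 2 G Y - 12 = -12 + 2 G Y$)
$\sqrt{v{\left(-3,7 \right)} + F{\left(r{\left(-1 \right)} \right)}} = \sqrt{\left(-12 + 2 \cdot 7 \left(-3\right)\right) + \frac{-13 + 2}{2}} = \sqrt{\left(-12 - 42\right) + \frac{1}{2} \left(-11\right)} = \sqrt{-54 - \frac{11}{2}} = \sqrt{- \frac{119}{2}} = \frac{i \sqrt{238}}{2}$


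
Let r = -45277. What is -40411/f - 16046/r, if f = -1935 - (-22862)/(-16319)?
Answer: 30365747932035/1430758950179 ≈ 21.224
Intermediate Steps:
f = -31600127/16319 (f = -1935 - (-22862)*(-1)/16319 = -1935 - 1*22862/16319 = -1935 - 22862/16319 = -31600127/16319 ≈ -1936.4)
-40411/f - 16046/r = -40411/(-31600127/16319) - 16046/(-45277) = -40411*(-16319/31600127) - 16046*(-1/45277) = 659467109/31600127 + 16046/45277 = 30365747932035/1430758950179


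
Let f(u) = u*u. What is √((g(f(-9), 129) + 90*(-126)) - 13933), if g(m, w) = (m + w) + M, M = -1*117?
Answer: 2*I*√6295 ≈ 158.68*I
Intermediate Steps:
M = -117
f(u) = u²
g(m, w) = -117 + m + w (g(m, w) = (m + w) - 117 = -117 + m + w)
√((g(f(-9), 129) + 90*(-126)) - 13933) = √(((-117 + (-9)² + 129) + 90*(-126)) - 13933) = √(((-117 + 81 + 129) - 11340) - 13933) = √((93 - 11340) - 13933) = √(-11247 - 13933) = √(-25180) = 2*I*√6295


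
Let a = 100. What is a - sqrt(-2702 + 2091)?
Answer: 100 - I*sqrt(611) ≈ 100.0 - 24.718*I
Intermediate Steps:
a - sqrt(-2702 + 2091) = 100 - sqrt(-2702 + 2091) = 100 - sqrt(-611) = 100 - I*sqrt(611)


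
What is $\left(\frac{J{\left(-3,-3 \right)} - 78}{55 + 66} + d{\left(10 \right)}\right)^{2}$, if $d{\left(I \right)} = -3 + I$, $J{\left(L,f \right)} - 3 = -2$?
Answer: $\frac{4900}{121} \approx 40.496$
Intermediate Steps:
$J{\left(L,f \right)} = 1$ ($J{\left(L,f \right)} = 3 - 2 = 1$)
$\left(\frac{J{\left(-3,-3 \right)} - 78}{55 + 66} + d{\left(10 \right)}\right)^{2} = \left(\frac{1 - 78}{55 + 66} + \left(-3 + 10\right)\right)^{2} = \left(- \frac{77}{121} + 7\right)^{2} = \left(\left(-77\right) \frac{1}{121} + 7\right)^{2} = \left(- \frac{7}{11} + 7\right)^{2} = \left(\frac{70}{11}\right)^{2} = \frac{4900}{121}$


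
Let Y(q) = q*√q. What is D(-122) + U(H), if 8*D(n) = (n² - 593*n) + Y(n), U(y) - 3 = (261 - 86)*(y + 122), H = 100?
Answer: 199027/4 - 61*I*√122/4 ≈ 49757.0 - 168.44*I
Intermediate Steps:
Y(q) = q^(3/2)
U(y) = 21353 + 175*y (U(y) = 3 + (261 - 86)*(y + 122) = 3 + 175*(122 + y) = 3 + (21350 + 175*y) = 21353 + 175*y)
D(n) = -593*n/8 + n²/8 + n^(3/2)/8 (D(n) = ((n² - 593*n) + n^(3/2))/8 = (n² + n^(3/2) - 593*n)/8 = -593*n/8 + n²/8 + n^(3/2)/8)
D(-122) + U(H) = (-593/8*(-122) + (⅛)*(-122)² + (-122)^(3/2)/8) + (21353 + 175*100) = (36173/4 + (⅛)*14884 + (-122*I*√122)/8) + (21353 + 17500) = (36173/4 + 3721/2 - 61*I*√122/4) + 38853 = (43615/4 - 61*I*√122/4) + 38853 = 199027/4 - 61*I*√122/4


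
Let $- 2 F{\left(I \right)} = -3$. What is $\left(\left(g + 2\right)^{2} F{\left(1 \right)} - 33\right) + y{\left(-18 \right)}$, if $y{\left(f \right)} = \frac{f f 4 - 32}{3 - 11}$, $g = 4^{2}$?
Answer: $295$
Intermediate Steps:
$F{\left(I \right)} = \frac{3}{2}$ ($F{\left(I \right)} = \left(- \frac{1}{2}\right) \left(-3\right) = \frac{3}{2}$)
$g = 16$
$y{\left(f \right)} = 4 - \frac{f^{2}}{2}$ ($y{\left(f \right)} = \frac{f^{2} \cdot 4 - 32}{-8} = \left(4 f^{2} - 32\right) \left(- \frac{1}{8}\right) = \left(-32 + 4 f^{2}\right) \left(- \frac{1}{8}\right) = 4 - \frac{f^{2}}{2}$)
$\left(\left(g + 2\right)^{2} F{\left(1 \right)} - 33\right) + y{\left(-18 \right)} = \left(\left(16 + 2\right)^{2} \cdot \frac{3}{2} - 33\right) + \left(4 - \frac{\left(-18\right)^{2}}{2}\right) = \left(18^{2} \cdot \frac{3}{2} - 33\right) + \left(4 - 162\right) = \left(324 \cdot \frac{3}{2} - 33\right) + \left(4 - 162\right) = \left(486 - 33\right) - 158 = 453 - 158 = 295$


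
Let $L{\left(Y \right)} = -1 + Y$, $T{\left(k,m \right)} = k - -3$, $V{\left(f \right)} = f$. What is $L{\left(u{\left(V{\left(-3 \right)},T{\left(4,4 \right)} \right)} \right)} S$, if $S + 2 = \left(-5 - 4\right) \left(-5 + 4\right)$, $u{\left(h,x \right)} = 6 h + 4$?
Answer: $-105$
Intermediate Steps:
$T{\left(k,m \right)} = 3 + k$ ($T{\left(k,m \right)} = k + 3 = 3 + k$)
$u{\left(h,x \right)} = 4 + 6 h$
$S = 7$ ($S = -2 + \left(-5 - 4\right) \left(-5 + 4\right) = -2 + \left(-5 - 4\right) \left(-1\right) = -2 - -9 = -2 + 9 = 7$)
$L{\left(u{\left(V{\left(-3 \right)},T{\left(4,4 \right)} \right)} \right)} S = \left(-1 + \left(4 + 6 \left(-3\right)\right)\right) 7 = \left(-1 + \left(4 - 18\right)\right) 7 = \left(-1 - 14\right) 7 = \left(-15\right) 7 = -105$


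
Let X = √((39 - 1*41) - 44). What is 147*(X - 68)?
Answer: -9996 + 147*I*√46 ≈ -9996.0 + 997.0*I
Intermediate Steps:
X = I*√46 (X = √((39 - 41) - 44) = √(-2 - 44) = √(-46) = I*√46 ≈ 6.7823*I)
147*(X - 68) = 147*(I*√46 - 68) = 147*(-68 + I*√46) = -9996 + 147*I*√46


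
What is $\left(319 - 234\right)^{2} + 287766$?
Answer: $294991$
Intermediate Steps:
$\left(319 - 234\right)^{2} + 287766 = 85^{2} + 287766 = 7225 + 287766 = 294991$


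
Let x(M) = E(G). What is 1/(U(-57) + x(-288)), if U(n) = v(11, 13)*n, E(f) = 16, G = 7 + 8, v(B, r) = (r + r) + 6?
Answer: -1/1808 ≈ -0.00055310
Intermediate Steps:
v(B, r) = 6 + 2*r (v(B, r) = 2*r + 6 = 6 + 2*r)
G = 15
x(M) = 16
U(n) = 32*n (U(n) = (6 + 2*13)*n = (6 + 26)*n = 32*n)
1/(U(-57) + x(-288)) = 1/(32*(-57) + 16) = 1/(-1824 + 16) = 1/(-1808) = -1/1808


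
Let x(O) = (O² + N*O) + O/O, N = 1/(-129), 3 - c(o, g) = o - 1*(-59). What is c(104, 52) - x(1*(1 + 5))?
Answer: -8469/43 ≈ -196.95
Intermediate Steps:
c(o, g) = -56 - o (c(o, g) = 3 - (o - 1*(-59)) = 3 - (o + 59) = 3 - (59 + o) = 3 + (-59 - o) = -56 - o)
N = -1/129 ≈ -0.0077519
x(O) = 1 + O² - O/129 (x(O) = (O² - O/129) + O/O = (O² - O/129) + 1 = 1 + O² - O/129)
c(104, 52) - x(1*(1 + 5)) = (-56 - 1*104) - (1 + (1*(1 + 5))² - (1 + 5)/129) = (-56 - 104) - (1 + (1*6)² - 6/129) = -160 - (1 + 6² - 1/129*6) = -160 - (1 + 36 - 2/43) = -160 - 1*1589/43 = -160 - 1589/43 = -8469/43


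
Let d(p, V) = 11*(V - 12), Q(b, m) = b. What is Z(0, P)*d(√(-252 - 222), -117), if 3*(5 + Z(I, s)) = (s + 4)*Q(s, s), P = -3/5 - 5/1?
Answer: 71423/25 ≈ 2856.9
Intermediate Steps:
P = -28/5 (P = -3*⅕ - 5*1 = -⅗ - 5 = -28/5 ≈ -5.6000)
Z(I, s) = -5 + s*(4 + s)/3 (Z(I, s) = -5 + ((s + 4)*s)/3 = -5 + ((4 + s)*s)/3 = -5 + (s*(4 + s))/3 = -5 + s*(4 + s)/3)
d(p, V) = -132 + 11*V (d(p, V) = 11*(-12 + V) = -132 + 11*V)
Z(0, P)*d(√(-252 - 222), -117) = (-5 + (-28/5)²/3 + (4/3)*(-28/5))*(-132 + 11*(-117)) = (-5 + (⅓)*(784/25) - 112/15)*(-132 - 1287) = (-5 + 784/75 - 112/15)*(-1419) = -151/75*(-1419) = 71423/25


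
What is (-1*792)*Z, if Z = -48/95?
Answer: 38016/95 ≈ 400.17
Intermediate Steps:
Z = -48/95 (Z = -48*1/95 = -48/95 ≈ -0.50526)
(-1*792)*Z = -1*792*(-48/95) = -792*(-48/95) = 38016/95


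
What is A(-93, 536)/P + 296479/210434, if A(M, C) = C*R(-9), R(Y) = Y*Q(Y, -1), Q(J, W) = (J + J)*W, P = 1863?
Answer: -218766231/4839982 ≈ -45.200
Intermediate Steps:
Q(J, W) = 2*J*W (Q(J, W) = (2*J)*W = 2*J*W)
R(Y) = -2*Y**2 (R(Y) = Y*(2*Y*(-1)) = Y*(-2*Y) = -2*Y**2)
A(M, C) = -162*C (A(M, C) = C*(-2*(-9)**2) = C*(-2*81) = C*(-162) = -162*C)
A(-93, 536)/P + 296479/210434 = -162*536/1863 + 296479/210434 = -86832*1/1863 + 296479*(1/210434) = -1072/23 + 296479/210434 = -218766231/4839982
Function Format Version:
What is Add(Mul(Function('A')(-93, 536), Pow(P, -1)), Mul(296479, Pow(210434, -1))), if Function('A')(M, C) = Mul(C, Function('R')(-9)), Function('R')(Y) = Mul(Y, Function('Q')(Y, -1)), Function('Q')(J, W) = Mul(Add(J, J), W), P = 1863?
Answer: Rational(-218766231, 4839982) ≈ -45.200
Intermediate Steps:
Function('Q')(J, W) = Mul(2, J, W) (Function('Q')(J, W) = Mul(Mul(2, J), W) = Mul(2, J, W))
Function('R')(Y) = Mul(-2, Pow(Y, 2)) (Function('R')(Y) = Mul(Y, Mul(2, Y, -1)) = Mul(Y, Mul(-2, Y)) = Mul(-2, Pow(Y, 2)))
Function('A')(M, C) = Mul(-162, C) (Function('A')(M, C) = Mul(C, Mul(-2, Pow(-9, 2))) = Mul(C, Mul(-2, 81)) = Mul(C, -162) = Mul(-162, C))
Add(Mul(Function('A')(-93, 536), Pow(P, -1)), Mul(296479, Pow(210434, -1))) = Add(Mul(Mul(-162, 536), Pow(1863, -1)), Mul(296479, Pow(210434, -1))) = Add(Mul(-86832, Rational(1, 1863)), Mul(296479, Rational(1, 210434))) = Add(Rational(-1072, 23), Rational(296479, 210434)) = Rational(-218766231, 4839982)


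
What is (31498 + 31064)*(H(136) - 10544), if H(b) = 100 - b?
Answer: -661905960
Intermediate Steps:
(31498 + 31064)*(H(136) - 10544) = (31498 + 31064)*((100 - 1*136) - 10544) = 62562*((100 - 136) - 10544) = 62562*(-36 - 10544) = 62562*(-10580) = -661905960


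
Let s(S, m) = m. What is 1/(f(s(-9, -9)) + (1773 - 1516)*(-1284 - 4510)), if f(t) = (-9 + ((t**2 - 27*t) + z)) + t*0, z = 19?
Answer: -1/1488724 ≈ -6.7172e-7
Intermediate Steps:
f(t) = 10 + t**2 - 27*t (f(t) = (-9 + ((t**2 - 27*t) + 19)) + t*0 = (-9 + (19 + t**2 - 27*t)) + 0 = (10 + t**2 - 27*t) + 0 = 10 + t**2 - 27*t)
1/(f(s(-9, -9)) + (1773 - 1516)*(-1284 - 4510)) = 1/((10 + (-9)**2 - 27*(-9)) + (1773 - 1516)*(-1284 - 4510)) = 1/((10 + 81 + 243) + 257*(-5794)) = 1/(334 - 1489058) = 1/(-1488724) = -1/1488724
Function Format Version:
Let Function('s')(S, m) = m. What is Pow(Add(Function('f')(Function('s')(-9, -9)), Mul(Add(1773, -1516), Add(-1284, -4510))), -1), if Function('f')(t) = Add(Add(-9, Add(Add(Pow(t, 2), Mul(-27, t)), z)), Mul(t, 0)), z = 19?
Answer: Rational(-1, 1488724) ≈ -6.7172e-7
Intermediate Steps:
Function('f')(t) = Add(10, Pow(t, 2), Mul(-27, t)) (Function('f')(t) = Add(Add(-9, Add(Add(Pow(t, 2), Mul(-27, t)), 19)), Mul(t, 0)) = Add(Add(-9, Add(19, Pow(t, 2), Mul(-27, t))), 0) = Add(Add(10, Pow(t, 2), Mul(-27, t)), 0) = Add(10, Pow(t, 2), Mul(-27, t)))
Pow(Add(Function('f')(Function('s')(-9, -9)), Mul(Add(1773, -1516), Add(-1284, -4510))), -1) = Pow(Add(Add(10, Pow(-9, 2), Mul(-27, -9)), Mul(Add(1773, -1516), Add(-1284, -4510))), -1) = Pow(Add(Add(10, 81, 243), Mul(257, -5794)), -1) = Pow(Add(334, -1489058), -1) = Pow(-1488724, -1) = Rational(-1, 1488724)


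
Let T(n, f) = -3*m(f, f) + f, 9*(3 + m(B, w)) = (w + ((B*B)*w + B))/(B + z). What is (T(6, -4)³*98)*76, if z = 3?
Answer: -51085832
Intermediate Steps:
m(B, w) = -3 + (B + w + w*B²)/(9*(3 + B)) (m(B, w) = -3 + ((w + ((B*B)*w + B))/(B + 3))/9 = -3 + ((w + (B²*w + B))/(3 + B))/9 = -3 + ((w + (w*B² + B))/(3 + B))/9 = -3 + ((w + (B + w*B²))/(3 + B))/9 = -3 + ((B + w + w*B²)/(3 + B))/9 = -3 + (B + w + w*B²)/(9*(3 + B)))
T(n, f) = f - (-81 + f³ - 25*f)/(3*(3 + f)) (T(n, f) = -(-81 + f - 26*f + f*f²)/(3*(3 + f)) + f = -(-81 + f - 26*f + f³)/(3*(3 + f)) + f = -(-81 + f³ - 25*f)/(3*(3 + f)) + f = f - (-81 + f³ - 25*f)/(3*(3 + f)))
(T(6, -4)³*98)*76 = (((81 - 1*(-4)³ + 3*(-4)² + 34*(-4))/(3*(3 - 4)))³*98)*76 = (((⅓)*(81 - 1*(-64) + 3*16 - 136)/(-1))³*98)*76 = (((⅓)*(-1)*(81 + 64 + 48 - 136))³*98)*76 = (((⅓)*(-1)*57)³*98)*76 = ((-19)³*98)*76 = -6859*98*76 = -672182*76 = -51085832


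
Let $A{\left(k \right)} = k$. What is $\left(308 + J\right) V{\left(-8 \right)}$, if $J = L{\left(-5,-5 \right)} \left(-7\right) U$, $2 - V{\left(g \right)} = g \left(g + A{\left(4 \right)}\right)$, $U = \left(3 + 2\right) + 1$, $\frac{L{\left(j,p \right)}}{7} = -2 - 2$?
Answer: $-44520$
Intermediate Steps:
$L{\left(j,p \right)} = -28$ ($L{\left(j,p \right)} = 7 \left(-2 - 2\right) = 7 \left(-4\right) = -28$)
$U = 6$ ($U = 5 + 1 = 6$)
$V{\left(g \right)} = 2 - g \left(4 + g\right)$ ($V{\left(g \right)} = 2 - g \left(g + 4\right) = 2 - g \left(4 + g\right)$)
$J = 1176$ ($J = \left(-28\right) \left(-7\right) 6 = 196 \cdot 6 = 1176$)
$\left(308 + J\right) V{\left(-8 \right)} = \left(308 + 1176\right) \left(2 - \left(-8\right)^{2} - -32\right) = 1484 \left(2 - 64 + 32\right) = 1484 \left(-30\right) = -44520$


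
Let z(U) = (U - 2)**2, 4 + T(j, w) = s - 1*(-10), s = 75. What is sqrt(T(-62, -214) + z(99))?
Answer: sqrt(9490) ≈ 97.417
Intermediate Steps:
T(j, w) = 81 (T(j, w) = -4 + (75 - 1*(-10)) = -4 + (75 + 10) = -4 + 85 = 81)
z(U) = (-2 + U)**2
sqrt(T(-62, -214) + z(99)) = sqrt(81 + (-2 + 99)**2) = sqrt(81 + 97**2) = sqrt(81 + 9409) = sqrt(9490)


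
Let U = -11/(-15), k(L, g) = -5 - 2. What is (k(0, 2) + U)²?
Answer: 8836/225 ≈ 39.271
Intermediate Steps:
k(L, g) = -7
U = 11/15 (U = -11*(-1/15) = 11/15 ≈ 0.73333)
(k(0, 2) + U)² = (-7 + 11/15)² = (-94/15)² = 8836/225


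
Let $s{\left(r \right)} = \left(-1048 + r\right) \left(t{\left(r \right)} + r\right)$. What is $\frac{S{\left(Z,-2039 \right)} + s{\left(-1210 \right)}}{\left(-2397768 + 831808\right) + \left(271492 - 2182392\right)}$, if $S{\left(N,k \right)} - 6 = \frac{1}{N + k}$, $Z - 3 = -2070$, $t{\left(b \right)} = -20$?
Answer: $- \frac{2280756535}{2855197432} \approx -0.79881$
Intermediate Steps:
$Z = -2067$ ($Z = 3 - 2070 = -2067$)
$S{\left(N,k \right)} = 6 + \frac{1}{N + k}$
$s{\left(r \right)} = \left(-1048 + r\right) \left(-20 + r\right)$
$\frac{S{\left(Z,-2039 \right)} + s{\left(-1210 \right)}}{\left(-2397768 + 831808\right) + \left(271492 - 2182392\right)} = \frac{\frac{1 + 6 \left(-2067\right) + 6 \left(-2039\right)}{-2067 - 2039} + \left(20960 + \left(-1210\right)^{2} - -1292280\right)}{\left(-2397768 + 831808\right) + \left(271492 - 2182392\right)} = \frac{\frac{1 - 12402 - 12234}{-4106} + \left(20960 + 1464100 + 1292280\right)}{-1565960 - 1910900} = \frac{\left(- \frac{1}{4106}\right) \left(-24635\right) + 2777340}{-3476860} = \left(\frac{24635}{4106} + 2777340\right) \left(- \frac{1}{3476860}\right) = \frac{11403782675}{4106} \left(- \frac{1}{3476860}\right) = - \frac{2280756535}{2855197432}$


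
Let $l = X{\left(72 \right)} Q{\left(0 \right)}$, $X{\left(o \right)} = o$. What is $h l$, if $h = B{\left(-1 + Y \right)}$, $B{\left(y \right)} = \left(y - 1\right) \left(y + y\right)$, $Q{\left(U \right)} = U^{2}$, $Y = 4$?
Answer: $0$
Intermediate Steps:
$B{\left(y \right)} = 2 y \left(-1 + y\right)$ ($B{\left(y \right)} = \left(-1 + y\right) 2 y = 2 y \left(-1 + y\right)$)
$h = 12$ ($h = 2 \left(-1 + 4\right) \left(-1 + \left(-1 + 4\right)\right) = 2 \cdot 3 \left(-1 + 3\right) = 2 \cdot 3 \cdot 2 = 12$)
$l = 0$ ($l = 72 \cdot 0^{2} = 72 \cdot 0 = 0$)
$h l = 12 \cdot 0 = 0$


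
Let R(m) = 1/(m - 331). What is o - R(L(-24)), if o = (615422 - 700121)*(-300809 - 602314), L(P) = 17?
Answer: 24018995102779/314 ≈ 7.6494e+10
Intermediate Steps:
R(m) = 1/(-331 + m)
o = 76493614977 (o = -84699*(-903123) = 76493614977)
o - R(L(-24)) = 76493614977 - 1/(-331 + 17) = 76493614977 - 1/(-314) = 76493614977 - 1*(-1/314) = 76493614977 + 1/314 = 24018995102779/314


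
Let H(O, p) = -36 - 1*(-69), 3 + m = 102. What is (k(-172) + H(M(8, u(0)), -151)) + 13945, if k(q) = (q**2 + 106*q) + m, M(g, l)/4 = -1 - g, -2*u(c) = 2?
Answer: 25429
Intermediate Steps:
m = 99 (m = -3 + 102 = 99)
u(c) = -1 (u(c) = -1/2*2 = -1)
M(g, l) = -4 - 4*g (M(g, l) = 4*(-1 - g) = -4 - 4*g)
H(O, p) = 33 (H(O, p) = -36 + 69 = 33)
k(q) = 99 + q**2 + 106*q (k(q) = (q**2 + 106*q) + 99 = 99 + q**2 + 106*q)
(k(-172) + H(M(8, u(0)), -151)) + 13945 = ((99 + (-172)**2 + 106*(-172)) + 33) + 13945 = ((99 + 29584 - 18232) + 33) + 13945 = (11451 + 33) + 13945 = 11484 + 13945 = 25429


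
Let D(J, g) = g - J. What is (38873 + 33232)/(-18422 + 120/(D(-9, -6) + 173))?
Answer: -1586310/405269 ≈ -3.9142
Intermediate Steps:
(38873 + 33232)/(-18422 + 120/(D(-9, -6) + 173)) = (38873 + 33232)/(-18422 + 120/((-6 - 1*(-9)) + 173)) = 72105/(-18422 + 120/((-6 + 9) + 173)) = 72105/(-18422 + 120/(3 + 173)) = 72105/(-18422 + 120/176) = 72105/(-18422 + (1/176)*120) = 72105/(-18422 + 15/22) = 72105/(-405269/22) = 72105*(-22/405269) = -1586310/405269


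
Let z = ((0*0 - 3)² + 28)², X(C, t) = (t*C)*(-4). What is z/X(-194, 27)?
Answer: 1369/20952 ≈ 0.065340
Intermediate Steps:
X(C, t) = -4*C*t (X(C, t) = (C*t)*(-4) = -4*C*t)
z = 1369 (z = ((0 - 3)² + 28)² = ((-3)² + 28)² = (9 + 28)² = 37² = 1369)
z/X(-194, 27) = 1369/((-4*(-194)*27)) = 1369/20952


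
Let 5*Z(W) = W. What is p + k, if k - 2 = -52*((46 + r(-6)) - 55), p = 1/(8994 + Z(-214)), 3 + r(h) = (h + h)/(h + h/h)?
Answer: 112158561/223780 ≈ 501.20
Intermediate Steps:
Z(W) = W/5
r(h) = -3 + 2*h/(1 + h) (r(h) = -3 + (h + h)/(h + h/h) = -3 + (2*h)/(h + 1) = -3 + (2*h)/(1 + h) = -3 + 2*h/(1 + h))
p = 5/44756 (p = 1/(8994 + (1/5)*(-214)) = 1/(8994 - 214/5) = 1/(44756/5) = 5/44756 ≈ 0.00011172)
k = 2506/5 (k = 2 - 52*((46 + (-3 - 1*(-6))/(1 - 6)) - 55) = 2 - 52*((46 + (-3 + 6)/(-5)) - 55) = 2 - 52*((46 - 1/5*3) - 55) = 2 - 52*((46 - 3/5) - 55) = 2 - 52*(227/5 - 55) = 2 - 52*(-48/5) = 2 + 2496/5 = 2506/5 ≈ 501.20)
p + k = 5/44756 + 2506/5 = 112158561/223780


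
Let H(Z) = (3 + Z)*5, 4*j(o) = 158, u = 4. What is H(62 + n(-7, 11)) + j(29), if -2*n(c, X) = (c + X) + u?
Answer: 689/2 ≈ 344.50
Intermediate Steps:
n(c, X) = -2 - X/2 - c/2 (n(c, X) = -((c + X) + 4)/2 = -((X + c) + 4)/2 = -(4 + X + c)/2 = -2 - X/2 - c/2)
j(o) = 79/2 (j(o) = (¼)*158 = 79/2)
H(Z) = 15 + 5*Z
H(62 + n(-7, 11)) + j(29) = (15 + 5*(62 + (-2 - ½*11 - ½*(-7)))) + 79/2 = (15 + 5*(62 + (-2 - 11/2 + 7/2))) + 79/2 = (15 + 5*(62 - 4)) + 79/2 = (15 + 5*58) + 79/2 = (15 + 290) + 79/2 = 305 + 79/2 = 689/2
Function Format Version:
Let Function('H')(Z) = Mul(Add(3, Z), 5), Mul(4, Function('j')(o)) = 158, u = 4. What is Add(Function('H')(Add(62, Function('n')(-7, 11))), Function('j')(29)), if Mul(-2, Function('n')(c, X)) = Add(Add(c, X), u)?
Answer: Rational(689, 2) ≈ 344.50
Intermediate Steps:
Function('n')(c, X) = Add(-2, Mul(Rational(-1, 2), X), Mul(Rational(-1, 2), c)) (Function('n')(c, X) = Mul(Rational(-1, 2), Add(Add(c, X), 4)) = Mul(Rational(-1, 2), Add(Add(X, c), 4)) = Mul(Rational(-1, 2), Add(4, X, c)) = Add(-2, Mul(Rational(-1, 2), X), Mul(Rational(-1, 2), c)))
Function('j')(o) = Rational(79, 2) (Function('j')(o) = Mul(Rational(1, 4), 158) = Rational(79, 2))
Function('H')(Z) = Add(15, Mul(5, Z))
Add(Function('H')(Add(62, Function('n')(-7, 11))), Function('j')(29)) = Add(Add(15, Mul(5, Add(62, Add(-2, Mul(Rational(-1, 2), 11), Mul(Rational(-1, 2), -7))))), Rational(79, 2)) = Add(Add(15, Mul(5, Add(62, Add(-2, Rational(-11, 2), Rational(7, 2))))), Rational(79, 2)) = Add(Add(15, Mul(5, Add(62, -4))), Rational(79, 2)) = Add(Add(15, Mul(5, 58)), Rational(79, 2)) = Add(Add(15, 290), Rational(79, 2)) = Add(305, Rational(79, 2)) = Rational(689, 2)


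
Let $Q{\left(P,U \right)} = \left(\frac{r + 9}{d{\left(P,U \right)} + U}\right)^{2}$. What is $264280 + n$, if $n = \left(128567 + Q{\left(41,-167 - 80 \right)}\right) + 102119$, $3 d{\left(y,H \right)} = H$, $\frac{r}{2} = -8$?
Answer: $\frac{483158091545}{976144} \approx 4.9497 \cdot 10^{5}$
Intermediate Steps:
$r = -16$ ($r = 2 \left(-8\right) = -16$)
$d{\left(y,H \right)} = \frac{H}{3}$
$Q{\left(P,U \right)} = \frac{441}{16 U^{2}}$ ($Q{\left(P,U \right)} = \left(\frac{-16 + 9}{\frac{U}{3} + U}\right)^{2} = \left(- \frac{7}{\frac{4}{3} U}\right)^{2} = \left(- 7 \frac{3}{4 U}\right)^{2} = \left(- \frac{21}{4 U}\right)^{2} = \frac{441}{16 U^{2}}$)
$n = \frac{225182755225}{976144}$ ($n = \left(128567 + \frac{441}{16 \left(-167 - 80\right)^{2}}\right) + 102119 = \left(128567 + \frac{441}{16 \cdot 61009}\right) + 102119 = \left(128567 + \frac{441}{16} \cdot \frac{1}{61009}\right) + 102119 = \left(128567 + \frac{441}{976144}\right) + 102119 = \frac{125499906089}{976144} + 102119 = \frac{225182755225}{976144} \approx 2.3069 \cdot 10^{5}$)
$264280 + n = 264280 + \frac{225182755225}{976144} = \frac{483158091545}{976144}$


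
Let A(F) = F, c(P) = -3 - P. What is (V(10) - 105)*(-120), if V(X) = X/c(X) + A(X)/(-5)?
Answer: 168120/13 ≈ 12932.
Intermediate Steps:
V(X) = -X/5 + X/(-3 - X) (V(X) = X/(-3 - X) + X/(-5) = X/(-3 - X) + X*(-⅕) = X/(-3 - X) - X/5 = -X/5 + X/(-3 - X))
(V(10) - 105)*(-120) = ((⅕)*10*(-8 - 1*10)/(3 + 10) - 105)*(-120) = ((⅕)*10*(-8 - 10)/13 - 105)*(-120) = ((⅕)*10*(1/13)*(-18) - 105)*(-120) = (-36/13 - 105)*(-120) = -1401/13*(-120) = 168120/13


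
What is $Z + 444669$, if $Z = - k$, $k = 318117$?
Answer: $126552$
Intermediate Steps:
$Z = -318117$ ($Z = \left(-1\right) 318117 = -318117$)
$Z + 444669 = -318117 + 444669 = 126552$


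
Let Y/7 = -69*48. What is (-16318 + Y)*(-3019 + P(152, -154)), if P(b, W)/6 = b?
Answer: 83230714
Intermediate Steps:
Y = -23184 (Y = 7*(-69*48) = 7*(-3312) = -23184)
P(b, W) = 6*b
(-16318 + Y)*(-3019 + P(152, -154)) = (-16318 - 23184)*(-3019 + 6*152) = -39502*(-3019 + 912) = -39502*(-2107) = 83230714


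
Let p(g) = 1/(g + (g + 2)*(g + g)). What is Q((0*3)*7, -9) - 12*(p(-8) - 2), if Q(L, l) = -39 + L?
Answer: -333/22 ≈ -15.136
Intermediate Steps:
p(g) = 1/(g + 2*g*(2 + g)) (p(g) = 1/(g + (2 + g)*(2*g)) = 1/(g + 2*g*(2 + g)))
Q((0*3)*7, -9) - 12*(p(-8) - 2) = (-39 + (0*3)*7) - 12*(1/((-8)*(5 + 2*(-8))) - 2) = (-39 + 0*7) - 12*(-1/(8*(5 - 16)) - 2) = (-39 + 0) - 12*(-⅛/(-11) - 2) = -39 - 12*(-⅛*(-1/11) - 2) = -39 - 12*(1/88 - 2) = -39 - 12*(-175/88) = -39 + 525/22 = -333/22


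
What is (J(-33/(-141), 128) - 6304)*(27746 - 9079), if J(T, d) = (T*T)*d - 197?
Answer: -267782240407/2209 ≈ -1.2122e+8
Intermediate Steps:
J(T, d) = -197 + d*T**2 (J(T, d) = T**2*d - 197 = d*T**2 - 197 = -197 + d*T**2)
(J(-33/(-141), 128) - 6304)*(27746 - 9079) = ((-197 + 128*(-33/(-141))**2) - 6304)*(27746 - 9079) = ((-197 + 128*(-33*(-1/141))**2) - 6304)*18667 = ((-197 + 128*(11/47)**2) - 6304)*18667 = ((-197 + 128*(121/2209)) - 6304)*18667 = ((-197 + 15488/2209) - 6304)*18667 = (-419685/2209 - 6304)*18667 = -14345221/2209*18667 = -267782240407/2209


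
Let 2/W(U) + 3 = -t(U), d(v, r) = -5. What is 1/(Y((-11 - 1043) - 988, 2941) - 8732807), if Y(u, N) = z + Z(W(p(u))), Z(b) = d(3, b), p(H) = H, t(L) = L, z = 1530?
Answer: -1/8731282 ≈ -1.1453e-7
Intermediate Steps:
W(U) = 2/(-3 - U)
Z(b) = -5
Y(u, N) = 1525 (Y(u, N) = 1530 - 5 = 1525)
1/(Y((-11 - 1043) - 988, 2941) - 8732807) = 1/(1525 - 8732807) = 1/(-8731282) = -1/8731282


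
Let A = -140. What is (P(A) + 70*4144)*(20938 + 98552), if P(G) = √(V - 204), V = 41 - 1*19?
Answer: 34661659200 + 119490*I*√182 ≈ 3.4662e+10 + 1.612e+6*I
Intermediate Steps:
V = 22 (V = 41 - 19 = 22)
P(G) = I*√182 (P(G) = √(22 - 204) = √(-182) = I*√182)
(P(A) + 70*4144)*(20938 + 98552) = (I*√182 + 70*4144)*(20938 + 98552) = (I*√182 + 290080)*119490 = (290080 + I*√182)*119490 = 34661659200 + 119490*I*√182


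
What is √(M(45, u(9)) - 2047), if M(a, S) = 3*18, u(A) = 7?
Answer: I*√1993 ≈ 44.643*I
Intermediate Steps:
M(a, S) = 54
√(M(45, u(9)) - 2047) = √(54 - 2047) = √(-1993) = I*√1993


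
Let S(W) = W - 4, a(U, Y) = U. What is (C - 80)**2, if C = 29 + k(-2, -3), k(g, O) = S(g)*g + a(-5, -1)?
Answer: 1936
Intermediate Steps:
S(W) = -4 + W
k(g, O) = -5 + g*(-4 + g) (k(g, O) = (-4 + g)*g - 5 = g*(-4 + g) - 5 = -5 + g*(-4 + g))
C = 36 (C = 29 + (-5 - 2*(-4 - 2)) = 29 + (-5 - 2*(-6)) = 29 + (-5 + 12) = 29 + 7 = 36)
(C - 80)**2 = (36 - 80)**2 = (-44)**2 = 1936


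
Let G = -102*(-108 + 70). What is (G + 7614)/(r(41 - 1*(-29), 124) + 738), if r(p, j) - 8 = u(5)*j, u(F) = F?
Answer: 5745/683 ≈ 8.4114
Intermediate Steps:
r(p, j) = 8 + 5*j
G = 3876 (G = -102*(-38) = 3876)
(G + 7614)/(r(41 - 1*(-29), 124) + 738) = (3876 + 7614)/((8 + 5*124) + 738) = 11490/((8 + 620) + 738) = 11490/(628 + 738) = 11490/1366 = 11490*(1/1366) = 5745/683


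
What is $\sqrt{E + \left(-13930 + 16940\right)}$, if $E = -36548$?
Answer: $i \sqrt{33538} \approx 183.13 i$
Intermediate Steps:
$\sqrt{E + \left(-13930 + 16940\right)} = \sqrt{-36548 + \left(-13930 + 16940\right)} = \sqrt{-36548 + 3010} = \sqrt{-33538} = i \sqrt{33538}$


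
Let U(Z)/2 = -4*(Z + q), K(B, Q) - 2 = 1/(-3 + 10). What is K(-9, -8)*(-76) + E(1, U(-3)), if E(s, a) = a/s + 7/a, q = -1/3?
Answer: -228359/1680 ≈ -135.93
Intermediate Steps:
K(B, Q) = 15/7 (K(B, Q) = 2 + 1/(-3 + 10) = 2 + 1/7 = 2 + ⅐ = 15/7)
q = -⅓ (q = -1*⅓ = -⅓ ≈ -0.33333)
U(Z) = 8/3 - 8*Z (U(Z) = 2*(-4*(Z - ⅓)) = 2*(-4*(-⅓ + Z)) = 2*(4/3 - 4*Z) = 8/3 - 8*Z)
E(s, a) = 7/a + a/s
K(-9, -8)*(-76) + E(1, U(-3)) = (15/7)*(-76) + (7/(8/3 - 8*(-3)) + (8/3 - 8*(-3))/1) = -1140/7 + (7/(8/3 + 24) + (8/3 + 24)*1) = -1140/7 + (7/(80/3) + (80/3)*1) = -1140/7 + (7*(3/80) + 80/3) = -1140/7 + (21/80 + 80/3) = -1140/7 + 6463/240 = -228359/1680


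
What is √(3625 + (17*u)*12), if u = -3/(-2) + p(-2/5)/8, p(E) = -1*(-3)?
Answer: √16030/2 ≈ 63.305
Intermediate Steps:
p(E) = 3
u = 15/8 (u = -3/(-2) + 3/8 = -3*(-½) + 3*(⅛) = 3/2 + 3/8 = 15/8 ≈ 1.8750)
√(3625 + (17*u)*12) = √(3625 + (17*(15/8))*12) = √(3625 + (255/8)*12) = √(3625 + 765/2) = √(8015/2) = √16030/2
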